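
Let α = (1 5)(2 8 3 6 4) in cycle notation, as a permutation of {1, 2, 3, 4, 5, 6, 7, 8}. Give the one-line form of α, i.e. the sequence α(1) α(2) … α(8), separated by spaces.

Reading each image from the cycles: 1→5, 2→8, 3→6, 4→2, 5→1, 6→4, 7→7, 8→3.
Listing these in domain order gives 5 8 6 2 1 4 7 3.

5 8 6 2 1 4 7 3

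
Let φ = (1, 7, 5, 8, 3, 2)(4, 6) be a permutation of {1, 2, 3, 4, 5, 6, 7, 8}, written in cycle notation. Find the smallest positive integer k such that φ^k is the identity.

The cycle type of φ is (6, 2).
The order of φ is the least common multiple of its cycle lengths: lcm(6, 2) = 6.

6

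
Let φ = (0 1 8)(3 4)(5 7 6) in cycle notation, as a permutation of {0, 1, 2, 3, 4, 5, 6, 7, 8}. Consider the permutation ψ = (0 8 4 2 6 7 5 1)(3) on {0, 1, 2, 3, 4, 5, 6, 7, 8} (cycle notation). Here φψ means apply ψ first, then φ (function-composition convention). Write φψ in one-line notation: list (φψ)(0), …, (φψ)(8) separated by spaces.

0 1 5 4 2 8 6 7 3

(φψ)(x) = φ(ψ(x)). Computing each image: φ(ψ(0)) = φ(8) = 0, φ(ψ(1)) = φ(0) = 1, φ(ψ(2)) = φ(6) = 5, φ(ψ(3)) = φ(3) = 4, φ(ψ(4)) = φ(2) = 2, φ(ψ(5)) = φ(1) = 8, φ(ψ(6)) = φ(7) = 6, φ(ψ(7)) = φ(5) = 7, φ(ψ(8)) = φ(4) = 3.
Hence φψ = [0 1 5 4 2 8 6 7 3].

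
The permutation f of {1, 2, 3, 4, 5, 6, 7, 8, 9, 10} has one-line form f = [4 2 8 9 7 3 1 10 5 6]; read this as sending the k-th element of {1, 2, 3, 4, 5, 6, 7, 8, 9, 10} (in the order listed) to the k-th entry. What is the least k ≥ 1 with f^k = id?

20

Decomposing into disjoint cycles gives cycle lengths 5, 4, 1.
The order is lcm(5, 4) = 20.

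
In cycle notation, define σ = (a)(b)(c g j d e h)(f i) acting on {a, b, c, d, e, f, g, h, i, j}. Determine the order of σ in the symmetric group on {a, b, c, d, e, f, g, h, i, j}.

The cycle type of σ is (6, 2, 1, 1).
The order of σ is the least common multiple of its cycle lengths: lcm(6, 2) = 6.

6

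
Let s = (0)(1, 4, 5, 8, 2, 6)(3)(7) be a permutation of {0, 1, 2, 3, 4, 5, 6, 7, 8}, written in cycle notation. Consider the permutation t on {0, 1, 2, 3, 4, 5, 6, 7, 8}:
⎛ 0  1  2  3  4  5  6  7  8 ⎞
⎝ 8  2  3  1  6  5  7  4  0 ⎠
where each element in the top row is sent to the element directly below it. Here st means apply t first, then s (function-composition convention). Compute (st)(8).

0

t(8) = 0, then s(0) = 0; composing gives (st)(8) = 0.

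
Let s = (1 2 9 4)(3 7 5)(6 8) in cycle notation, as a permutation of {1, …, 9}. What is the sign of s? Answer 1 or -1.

1

The cycle lengths are 4, 3, 2.
A cycle is odd iff its length is even; s has 2 even-length cycles, so sgn(s) = (−1)^2 and s is even.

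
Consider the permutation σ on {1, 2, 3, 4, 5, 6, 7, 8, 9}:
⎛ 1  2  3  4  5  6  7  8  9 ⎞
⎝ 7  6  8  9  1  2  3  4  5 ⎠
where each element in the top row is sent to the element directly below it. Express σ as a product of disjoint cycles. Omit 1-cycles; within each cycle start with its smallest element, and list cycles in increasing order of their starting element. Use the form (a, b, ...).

Iterating σ from 1 gives 1 → 7 → 3 → 8 → 4 → 9 → 5 → 1; that is the 7-cycle (1, 7, 3, 8, 4, 9, 5).
Repeating from the next unused element and collecting all non-trivial cycles gives (1, 7, 3, 8, 4, 9, 5)(2, 6).

(1, 7, 3, 8, 4, 9, 5)(2, 6)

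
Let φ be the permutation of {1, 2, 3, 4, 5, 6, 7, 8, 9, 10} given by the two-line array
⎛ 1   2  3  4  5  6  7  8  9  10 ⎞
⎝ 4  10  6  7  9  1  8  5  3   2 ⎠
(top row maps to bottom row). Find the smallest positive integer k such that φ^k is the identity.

The disjoint-cycle form of φ has cycle lengths 8, 2.
The order of φ is the least common multiple of its cycle lengths: lcm(8, 2) = 8.

8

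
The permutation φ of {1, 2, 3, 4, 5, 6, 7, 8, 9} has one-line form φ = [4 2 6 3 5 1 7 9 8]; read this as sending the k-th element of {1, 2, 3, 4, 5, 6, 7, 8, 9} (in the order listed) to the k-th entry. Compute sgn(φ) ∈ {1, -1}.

In disjoint-cycle form the cycle lengths are 4, 2, 1, 1, 1.
A cycle of length ℓ contributes ℓ−1 transpositions, so φ is a product of 3 + 1 = 4 transpositions — even.

1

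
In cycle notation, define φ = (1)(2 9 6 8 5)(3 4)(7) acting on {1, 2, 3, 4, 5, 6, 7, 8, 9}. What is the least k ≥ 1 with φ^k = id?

The cycle type of φ is (5, 2, 1, 1).
Since disjoint cycles commute, ord(φ) = lcm(5, 2) = 10.

10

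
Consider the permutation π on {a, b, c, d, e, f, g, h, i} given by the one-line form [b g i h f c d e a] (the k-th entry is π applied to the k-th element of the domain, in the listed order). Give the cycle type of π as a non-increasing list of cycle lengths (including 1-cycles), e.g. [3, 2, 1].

[9]

The disjoint cycles are (a, b, g, d, h, e, f, c, i), with lengths 9 in non-increasing order.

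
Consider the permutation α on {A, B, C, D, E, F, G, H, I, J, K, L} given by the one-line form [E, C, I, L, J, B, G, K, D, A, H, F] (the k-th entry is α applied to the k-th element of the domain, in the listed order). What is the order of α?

6

Writing α as disjoint cycles, the cycle lengths are 6, 3, 2, 1.
The order is lcm(6, 3, 2) = 6.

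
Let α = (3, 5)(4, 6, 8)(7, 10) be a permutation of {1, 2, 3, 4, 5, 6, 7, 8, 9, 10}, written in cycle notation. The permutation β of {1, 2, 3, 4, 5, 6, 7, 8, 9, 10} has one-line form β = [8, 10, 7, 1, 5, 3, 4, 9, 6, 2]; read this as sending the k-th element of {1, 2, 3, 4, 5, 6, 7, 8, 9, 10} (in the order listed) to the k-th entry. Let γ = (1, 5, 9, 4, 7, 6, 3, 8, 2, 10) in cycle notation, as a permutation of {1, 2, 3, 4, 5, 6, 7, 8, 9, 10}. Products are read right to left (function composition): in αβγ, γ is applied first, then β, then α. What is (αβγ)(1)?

3

(αβγ)(1) = α(β(γ(1))). γ(1) = 5, then β(5) = 5, then α(5) = 3, so the result is 3.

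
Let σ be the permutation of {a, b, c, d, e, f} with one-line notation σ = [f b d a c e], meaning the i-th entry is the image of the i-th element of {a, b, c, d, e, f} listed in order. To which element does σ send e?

e is element number 5 of the domain, and entry number 5 of the one-line form is c, so σ(e) = c.

c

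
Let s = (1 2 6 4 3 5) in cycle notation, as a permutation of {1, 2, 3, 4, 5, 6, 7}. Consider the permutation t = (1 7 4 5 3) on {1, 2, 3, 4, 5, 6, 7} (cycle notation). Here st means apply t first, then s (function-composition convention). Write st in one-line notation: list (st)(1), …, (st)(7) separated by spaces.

(st)(x) = s(t(x)). Computing each image: s(t(1)) = s(7) = 7, s(t(2)) = s(2) = 6, s(t(3)) = s(1) = 2, s(t(4)) = s(5) = 1, s(t(5)) = s(3) = 5, s(t(6)) = s(6) = 4, s(t(7)) = s(4) = 3.
Hence st = [7 6 2 1 5 4 3].

7 6 2 1 5 4 3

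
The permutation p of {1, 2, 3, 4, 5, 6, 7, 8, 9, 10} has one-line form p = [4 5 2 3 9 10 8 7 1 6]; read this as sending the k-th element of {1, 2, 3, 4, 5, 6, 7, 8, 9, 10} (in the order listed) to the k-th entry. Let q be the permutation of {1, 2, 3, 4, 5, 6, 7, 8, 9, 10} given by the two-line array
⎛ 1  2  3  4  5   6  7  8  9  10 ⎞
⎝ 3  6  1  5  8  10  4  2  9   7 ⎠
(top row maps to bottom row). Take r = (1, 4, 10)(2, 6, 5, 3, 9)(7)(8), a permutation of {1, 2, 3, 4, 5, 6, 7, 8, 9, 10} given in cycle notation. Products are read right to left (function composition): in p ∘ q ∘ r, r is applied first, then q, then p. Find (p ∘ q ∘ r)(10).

(p ∘ q ∘ r)(10) = p(q(r(10))). r(10) = 1, then q(1) = 3, then p(3) = 2, so the result is 2.

2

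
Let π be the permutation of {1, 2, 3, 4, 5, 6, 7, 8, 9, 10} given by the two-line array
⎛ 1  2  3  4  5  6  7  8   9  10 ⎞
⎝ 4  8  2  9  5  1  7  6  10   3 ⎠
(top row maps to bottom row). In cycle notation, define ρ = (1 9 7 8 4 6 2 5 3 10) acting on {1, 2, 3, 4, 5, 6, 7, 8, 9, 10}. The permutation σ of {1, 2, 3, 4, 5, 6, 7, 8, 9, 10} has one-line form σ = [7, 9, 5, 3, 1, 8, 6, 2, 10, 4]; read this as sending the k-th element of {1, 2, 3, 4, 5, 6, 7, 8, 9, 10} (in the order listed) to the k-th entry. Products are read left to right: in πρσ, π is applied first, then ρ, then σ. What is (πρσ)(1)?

Apply the permutations in order: π(1) = 4, then ρ(4) = 6, then σ(6) = 8. So (πρσ)(1) = 8.

8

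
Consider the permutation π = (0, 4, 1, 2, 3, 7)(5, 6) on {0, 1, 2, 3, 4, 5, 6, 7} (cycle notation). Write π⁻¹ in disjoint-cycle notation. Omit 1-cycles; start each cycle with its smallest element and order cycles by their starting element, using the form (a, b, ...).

Inverting a permutation written in cycle notation just reverses the order within every cycle.
Reversing each cycle of π and rotating so the smallest element leads gives (0, 7, 3, 2, 1, 4)(5, 6).

(0, 7, 3, 2, 1, 4)(5, 6)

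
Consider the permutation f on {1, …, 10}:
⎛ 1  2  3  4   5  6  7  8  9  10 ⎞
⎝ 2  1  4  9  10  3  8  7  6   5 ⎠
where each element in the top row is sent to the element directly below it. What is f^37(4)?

9

Tracing 4 → 9 → … returns to 4 after 4 steps, so 4 lies in a 4-cycle (3, 4, 9, 6).
On a 4-cycle, f^4 is the identity, so f^37 = f^1 there (37 ≡ 1 mod 4).
Stepping 1 place around the cycle: 4 → 9.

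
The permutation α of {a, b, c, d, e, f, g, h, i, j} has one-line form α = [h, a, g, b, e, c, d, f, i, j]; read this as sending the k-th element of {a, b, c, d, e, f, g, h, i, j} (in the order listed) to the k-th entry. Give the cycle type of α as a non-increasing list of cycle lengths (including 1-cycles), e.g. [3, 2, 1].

[7, 1, 1, 1]

The disjoint cycles are (a, h, f, c, g, d, b)(e)(i)(j), with lengths 7, 1, 1, 1 in non-increasing order.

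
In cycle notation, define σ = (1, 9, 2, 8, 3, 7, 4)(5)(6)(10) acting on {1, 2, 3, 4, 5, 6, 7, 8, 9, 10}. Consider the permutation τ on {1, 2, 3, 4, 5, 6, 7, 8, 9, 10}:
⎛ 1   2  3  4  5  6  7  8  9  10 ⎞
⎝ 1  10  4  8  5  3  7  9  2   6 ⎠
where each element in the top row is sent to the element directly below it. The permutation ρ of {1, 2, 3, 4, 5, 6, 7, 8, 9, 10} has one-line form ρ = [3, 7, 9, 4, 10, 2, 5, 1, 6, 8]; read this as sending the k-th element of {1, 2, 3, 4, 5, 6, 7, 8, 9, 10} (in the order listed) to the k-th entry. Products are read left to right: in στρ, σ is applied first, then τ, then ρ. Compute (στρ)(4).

Apply the permutations in order: σ(4) = 1, then τ(1) = 1, then ρ(1) = 3. So (στρ)(4) = 3.

3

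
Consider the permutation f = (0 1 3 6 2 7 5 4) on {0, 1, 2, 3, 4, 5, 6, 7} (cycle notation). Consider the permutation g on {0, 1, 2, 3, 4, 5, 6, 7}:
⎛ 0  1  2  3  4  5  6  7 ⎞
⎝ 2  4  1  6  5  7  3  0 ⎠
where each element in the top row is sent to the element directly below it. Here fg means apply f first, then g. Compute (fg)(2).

0

(fg)(2) = g(f(2)). f(2) = 7, then g(7) = 0. So (fg)(2) = 0.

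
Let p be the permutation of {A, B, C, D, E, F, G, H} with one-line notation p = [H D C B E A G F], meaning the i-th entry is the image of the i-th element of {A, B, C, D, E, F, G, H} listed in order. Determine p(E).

E

E is element number 5 of the domain, and entry number 5 of the one-line form is E, so p(E) = E.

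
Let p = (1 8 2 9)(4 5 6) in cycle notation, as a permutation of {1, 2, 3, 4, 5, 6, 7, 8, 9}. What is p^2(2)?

1

2 lies in the 4-cycle (1 8 2 9).
Advancing 2 steps from 2: 2 → 9 → 1.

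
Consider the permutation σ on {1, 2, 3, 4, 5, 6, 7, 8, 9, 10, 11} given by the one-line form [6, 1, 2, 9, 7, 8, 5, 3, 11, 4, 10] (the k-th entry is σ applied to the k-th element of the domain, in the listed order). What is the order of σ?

Writing σ as disjoint cycles, the cycle lengths are 5, 4, 2.
Since disjoint cycles commute, ord(σ) = lcm(5, 4, 2) = 20.

20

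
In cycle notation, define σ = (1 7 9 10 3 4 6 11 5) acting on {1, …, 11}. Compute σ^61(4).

10

4 lies in the 9-cycle (1 7 9 10 3 4 6 11 5).
On a 9-cycle, σ^9 is the identity, so σ^61 = σ^7 there (61 ≡ 7 mod 9).
Stepping 7 places around the cycle: 4 → 6 → 11 → 5 → 1 → 7 → 9 → 10.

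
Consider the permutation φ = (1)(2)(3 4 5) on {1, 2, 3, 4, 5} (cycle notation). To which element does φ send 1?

The 1-cycle (1) fixes 1, so φ(1) = 1.

1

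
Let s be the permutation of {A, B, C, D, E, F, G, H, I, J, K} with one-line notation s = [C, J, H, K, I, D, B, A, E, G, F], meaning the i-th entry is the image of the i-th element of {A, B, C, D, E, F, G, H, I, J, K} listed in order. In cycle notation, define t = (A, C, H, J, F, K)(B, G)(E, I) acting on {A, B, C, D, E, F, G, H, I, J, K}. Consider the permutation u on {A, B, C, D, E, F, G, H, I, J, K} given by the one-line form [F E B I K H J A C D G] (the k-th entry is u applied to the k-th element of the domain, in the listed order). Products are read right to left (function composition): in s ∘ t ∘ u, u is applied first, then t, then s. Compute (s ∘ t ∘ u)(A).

F

(s ∘ t ∘ u)(A) = s(t(u(A))). u(A) = F, then t(F) = K, then s(K) = F, so the result is F.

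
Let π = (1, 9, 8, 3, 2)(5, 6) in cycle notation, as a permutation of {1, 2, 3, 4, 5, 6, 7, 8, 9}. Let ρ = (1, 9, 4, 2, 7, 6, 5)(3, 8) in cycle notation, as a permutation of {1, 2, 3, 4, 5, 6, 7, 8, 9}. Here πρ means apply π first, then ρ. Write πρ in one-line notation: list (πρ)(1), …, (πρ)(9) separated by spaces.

4 9 7 2 5 1 6 8 3

(πρ)(x) = ρ(π(x)). Computing each image: ρ(π(1)) = ρ(9) = 4, ρ(π(2)) = ρ(1) = 9, ρ(π(3)) = ρ(2) = 7, ρ(π(4)) = ρ(4) = 2, ρ(π(5)) = ρ(6) = 5, ρ(π(6)) = ρ(5) = 1, ρ(π(7)) = ρ(7) = 6, ρ(π(8)) = ρ(3) = 8, ρ(π(9)) = ρ(8) = 3.
Hence πρ = [4 9 7 2 5 1 6 8 3].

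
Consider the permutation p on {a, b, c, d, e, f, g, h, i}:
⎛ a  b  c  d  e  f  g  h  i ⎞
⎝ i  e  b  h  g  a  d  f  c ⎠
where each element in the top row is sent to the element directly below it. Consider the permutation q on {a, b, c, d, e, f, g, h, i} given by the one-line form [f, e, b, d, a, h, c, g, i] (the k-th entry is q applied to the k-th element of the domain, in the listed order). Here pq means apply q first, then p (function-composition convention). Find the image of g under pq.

b

(pq)(g) = p(q(g)). q(g) = c, then p(c) = b. So (pq)(g) = b.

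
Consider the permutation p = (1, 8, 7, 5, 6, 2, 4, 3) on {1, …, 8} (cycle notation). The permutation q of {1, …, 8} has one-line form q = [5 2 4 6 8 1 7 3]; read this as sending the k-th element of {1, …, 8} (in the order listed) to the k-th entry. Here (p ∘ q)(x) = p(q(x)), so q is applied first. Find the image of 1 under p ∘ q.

6

(p ∘ q)(1) = p(q(1)). q(1) = 5, then p(5) = 6. So (p ∘ q)(1) = 6.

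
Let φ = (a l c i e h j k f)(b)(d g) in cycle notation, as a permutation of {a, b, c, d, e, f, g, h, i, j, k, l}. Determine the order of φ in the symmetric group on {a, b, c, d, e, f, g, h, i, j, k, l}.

18

The cycle type of φ is (9, 2, 1).
The order of φ is the least common multiple of its cycle lengths: lcm(9, 2) = 18.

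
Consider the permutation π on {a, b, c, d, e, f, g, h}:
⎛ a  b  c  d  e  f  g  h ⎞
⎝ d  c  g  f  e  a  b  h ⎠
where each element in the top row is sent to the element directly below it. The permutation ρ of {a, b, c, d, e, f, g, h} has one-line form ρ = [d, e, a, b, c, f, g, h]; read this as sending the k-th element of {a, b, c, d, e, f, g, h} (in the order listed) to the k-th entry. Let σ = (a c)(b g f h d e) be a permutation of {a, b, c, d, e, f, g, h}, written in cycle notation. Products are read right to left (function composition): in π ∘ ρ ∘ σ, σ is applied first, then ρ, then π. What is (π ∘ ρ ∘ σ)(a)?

Chase a: σ(a) = c; ρ(c) = a; π(a) = d. Hence (π ∘ ρ ∘ σ)(a) = d.

d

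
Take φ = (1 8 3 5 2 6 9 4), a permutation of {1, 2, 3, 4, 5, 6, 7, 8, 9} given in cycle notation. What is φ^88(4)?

4

4 lies in the 8-cycle (1 8 3 5 2 6 9 4).
Since the cycle has length 8, φ^88 acts on it the same as φ^0 (88 mod 8 = 0).
So φ^88(4) = 4.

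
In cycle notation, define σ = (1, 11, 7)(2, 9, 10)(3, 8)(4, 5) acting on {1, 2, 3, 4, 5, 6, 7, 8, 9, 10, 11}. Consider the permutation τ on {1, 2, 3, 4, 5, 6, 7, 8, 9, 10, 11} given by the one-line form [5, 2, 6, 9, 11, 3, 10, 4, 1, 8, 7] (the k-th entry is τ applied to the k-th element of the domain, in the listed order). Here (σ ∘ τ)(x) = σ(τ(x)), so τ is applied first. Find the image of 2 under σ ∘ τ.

First apply τ: τ(2) = 2, then σ(2) = 9. Thus (σ ∘ τ)(2) = 9.

9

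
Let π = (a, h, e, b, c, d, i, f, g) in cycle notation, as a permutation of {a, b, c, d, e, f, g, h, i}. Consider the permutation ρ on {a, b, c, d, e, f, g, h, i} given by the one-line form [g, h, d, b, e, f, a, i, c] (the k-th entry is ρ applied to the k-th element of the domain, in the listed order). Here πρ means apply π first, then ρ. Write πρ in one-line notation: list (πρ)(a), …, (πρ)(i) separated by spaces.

Chase each element through π then ρ: a → h → i; b → c → d; c → d → b; d → i → c; e → b → h; f → g → a; g → a → g; h → e → e; i → f → f.
So πρ in one-line form is i d b c h a g e f.

i d b c h a g e f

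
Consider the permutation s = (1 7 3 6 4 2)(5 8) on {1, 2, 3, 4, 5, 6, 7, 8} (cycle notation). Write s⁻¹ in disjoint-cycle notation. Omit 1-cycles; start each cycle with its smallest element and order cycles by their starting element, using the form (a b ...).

(1 2 4 6 3 7)(5 8)

Inverting a permutation written in cycle notation just reverses the order within every cycle.
After reversing and putting each cycle's least element first, s⁻¹ = (1 2 4 6 3 7)(5 8).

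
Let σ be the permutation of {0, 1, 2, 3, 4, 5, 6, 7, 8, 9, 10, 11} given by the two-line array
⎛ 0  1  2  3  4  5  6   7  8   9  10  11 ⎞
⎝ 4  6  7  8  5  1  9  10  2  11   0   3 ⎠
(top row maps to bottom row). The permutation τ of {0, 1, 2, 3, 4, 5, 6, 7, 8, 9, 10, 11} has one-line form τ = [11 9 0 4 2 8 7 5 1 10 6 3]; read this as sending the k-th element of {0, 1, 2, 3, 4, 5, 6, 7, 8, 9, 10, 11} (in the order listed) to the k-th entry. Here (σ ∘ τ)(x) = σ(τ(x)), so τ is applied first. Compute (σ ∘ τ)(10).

τ(10) = 6, then σ(6) = 9; composing gives (σ ∘ τ)(10) = 9.

9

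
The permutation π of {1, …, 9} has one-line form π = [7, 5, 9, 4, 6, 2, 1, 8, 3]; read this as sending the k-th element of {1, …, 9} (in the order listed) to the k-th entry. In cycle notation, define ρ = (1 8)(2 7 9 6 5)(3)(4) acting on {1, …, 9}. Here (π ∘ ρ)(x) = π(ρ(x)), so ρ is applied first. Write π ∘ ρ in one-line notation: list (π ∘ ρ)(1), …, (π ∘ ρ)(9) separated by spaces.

For each element, apply ρ then π: 1 → 8 → 8; 2 → 7 → 1; 3 → 3 → 9; 4 → 4 → 4; 5 → 2 → 5; 6 → 5 → 6; 7 → 9 → 3; 8 → 1 → 7; 9 → 6 → 2.
So π ∘ ρ in one-line form is 8 1 9 4 5 6 3 7 2.

8 1 9 4 5 6 3 7 2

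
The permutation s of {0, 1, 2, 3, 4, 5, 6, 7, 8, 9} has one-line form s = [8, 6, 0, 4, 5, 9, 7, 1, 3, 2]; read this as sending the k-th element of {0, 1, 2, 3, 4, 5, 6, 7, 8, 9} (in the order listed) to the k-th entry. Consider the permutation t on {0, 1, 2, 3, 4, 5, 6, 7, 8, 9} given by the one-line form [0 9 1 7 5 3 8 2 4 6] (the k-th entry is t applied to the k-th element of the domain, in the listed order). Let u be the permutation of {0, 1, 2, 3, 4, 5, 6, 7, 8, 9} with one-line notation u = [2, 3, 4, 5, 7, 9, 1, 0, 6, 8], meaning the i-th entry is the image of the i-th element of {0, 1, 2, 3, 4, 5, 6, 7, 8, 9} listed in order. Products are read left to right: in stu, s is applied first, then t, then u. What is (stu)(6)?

4

Chase 6: s(6) = 7; t(7) = 2; u(2) = 4. Hence (stu)(6) = 4.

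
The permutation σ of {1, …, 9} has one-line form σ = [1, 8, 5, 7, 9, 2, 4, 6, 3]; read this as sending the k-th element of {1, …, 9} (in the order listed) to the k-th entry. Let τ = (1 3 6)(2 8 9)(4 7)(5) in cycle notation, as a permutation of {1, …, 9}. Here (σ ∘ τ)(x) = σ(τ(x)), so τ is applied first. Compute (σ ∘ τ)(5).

9

(σ ∘ τ)(5) = σ(τ(5)). τ(5) = 5, then σ(5) = 9. So (σ ∘ τ)(5) = 9.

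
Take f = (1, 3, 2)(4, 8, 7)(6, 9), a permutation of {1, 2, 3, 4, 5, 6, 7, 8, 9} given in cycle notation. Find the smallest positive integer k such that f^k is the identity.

6

The disjoint cycles have lengths 3, 3, 2, 1.
The order is lcm(3, 3, 2) = 6.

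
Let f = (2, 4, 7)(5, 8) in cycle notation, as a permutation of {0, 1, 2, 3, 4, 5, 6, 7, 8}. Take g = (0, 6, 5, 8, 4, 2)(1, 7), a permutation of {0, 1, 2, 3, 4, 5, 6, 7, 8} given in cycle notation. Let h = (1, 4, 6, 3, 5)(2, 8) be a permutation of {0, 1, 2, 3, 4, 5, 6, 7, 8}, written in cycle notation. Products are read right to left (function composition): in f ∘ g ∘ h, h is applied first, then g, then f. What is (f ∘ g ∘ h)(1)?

Apply the permutations in order: h(1) = 4, then g(4) = 2, then f(2) = 4. So (f ∘ g ∘ h)(1) = 4.

4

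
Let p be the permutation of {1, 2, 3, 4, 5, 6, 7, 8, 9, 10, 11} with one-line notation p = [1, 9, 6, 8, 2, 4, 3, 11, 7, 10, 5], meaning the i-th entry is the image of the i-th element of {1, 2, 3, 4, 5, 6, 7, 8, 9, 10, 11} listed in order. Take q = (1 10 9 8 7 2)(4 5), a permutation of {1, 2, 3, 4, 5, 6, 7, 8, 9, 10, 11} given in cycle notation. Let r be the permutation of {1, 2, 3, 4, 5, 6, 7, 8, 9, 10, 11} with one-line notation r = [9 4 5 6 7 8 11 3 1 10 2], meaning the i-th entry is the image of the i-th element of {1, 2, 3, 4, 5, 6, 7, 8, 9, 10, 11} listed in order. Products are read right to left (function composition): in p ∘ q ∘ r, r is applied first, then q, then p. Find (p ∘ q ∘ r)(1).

11

Chase 1: r(1) = 9; q(9) = 8; p(8) = 11. Hence (p ∘ q ∘ r)(1) = 11.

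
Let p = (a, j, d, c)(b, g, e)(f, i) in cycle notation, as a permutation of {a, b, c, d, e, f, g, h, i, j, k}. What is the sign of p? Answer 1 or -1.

The cycle lengths are 4, 3, 2, 1, 1.
A cycle of length ℓ contributes ℓ−1 transpositions, so p is a product of 3 + 2 + 1 = 6 transpositions — even.

1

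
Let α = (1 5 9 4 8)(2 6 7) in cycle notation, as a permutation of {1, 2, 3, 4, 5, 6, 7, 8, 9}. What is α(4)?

8

Within (1 5 9 4 8), 4 ↦ 8.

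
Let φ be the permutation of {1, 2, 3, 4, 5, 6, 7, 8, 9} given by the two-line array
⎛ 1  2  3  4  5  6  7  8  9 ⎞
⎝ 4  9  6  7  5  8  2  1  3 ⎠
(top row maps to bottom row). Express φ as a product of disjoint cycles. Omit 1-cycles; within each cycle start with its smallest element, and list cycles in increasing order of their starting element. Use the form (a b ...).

(1 4 7 2 9 3 6 8)

Iterating φ from 1 gives 1 → 4 → 7 → 2 → 9 → 3 → 6 → 8 → 1; that is the 8-cycle (1 4 7 2 9 3 6 8).
Continuing from each remaining unvisited element yields (1 4 7 2 9 3 6 8).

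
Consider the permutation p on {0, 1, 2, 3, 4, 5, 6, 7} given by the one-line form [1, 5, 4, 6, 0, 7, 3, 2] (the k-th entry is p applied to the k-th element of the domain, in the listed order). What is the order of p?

6

Decomposing into disjoint cycles gives cycle lengths 6, 2.
The order is lcm(6, 2) = 6.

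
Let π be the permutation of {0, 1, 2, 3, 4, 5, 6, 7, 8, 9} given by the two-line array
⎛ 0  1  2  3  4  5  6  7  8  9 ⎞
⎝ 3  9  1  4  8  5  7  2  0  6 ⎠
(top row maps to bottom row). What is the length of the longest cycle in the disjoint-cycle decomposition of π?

5

Decomposing into disjoint cycles gives (0, 3, 4, 8)(1, 9, 6, 7, 2); the longest has length 5.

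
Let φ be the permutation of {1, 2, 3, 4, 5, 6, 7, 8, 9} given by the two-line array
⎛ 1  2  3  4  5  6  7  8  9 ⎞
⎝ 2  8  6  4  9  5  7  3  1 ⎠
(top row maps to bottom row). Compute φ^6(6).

3

Tracing 6 → 5 → … returns to 6 after 7 steps, so 6 lies in a 7-cycle (1, 2, 8, 3, 6, 5, 9).
Stepping 6 places around the cycle: 6 → 5 → 9 → 1 → 2 → 8 → 3.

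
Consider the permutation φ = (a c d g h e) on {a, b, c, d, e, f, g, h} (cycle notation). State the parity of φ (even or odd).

The cycle lengths are 6, 1, 1.
A cycle of length ℓ contributes ℓ−1 transpositions, so φ is a product of 5 transpositions — odd.

odd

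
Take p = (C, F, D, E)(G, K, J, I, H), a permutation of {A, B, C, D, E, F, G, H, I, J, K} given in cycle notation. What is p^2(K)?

I

K lies in the 5-cycle (G, K, J, I, H).
Advancing 2 steps from K: K → J → I.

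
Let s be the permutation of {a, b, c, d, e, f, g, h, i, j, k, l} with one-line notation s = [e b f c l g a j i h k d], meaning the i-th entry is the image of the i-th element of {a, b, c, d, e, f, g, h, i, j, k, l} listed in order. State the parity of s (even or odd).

odd

In disjoint-cycle form the cycle lengths are 7, 2, 1, 1, 1.
A cycle is odd iff its length is even; s has 1 even-length cycle, so sgn(s) = (−1)^1 and s is odd.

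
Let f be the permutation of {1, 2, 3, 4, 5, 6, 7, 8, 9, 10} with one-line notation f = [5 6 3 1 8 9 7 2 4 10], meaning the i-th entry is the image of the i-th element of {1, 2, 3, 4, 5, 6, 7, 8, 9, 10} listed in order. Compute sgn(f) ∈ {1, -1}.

1

In disjoint-cycle form the cycle lengths are 7, 1, 1, 1.
A cycle is odd iff its length is even; f has 0 even-length cycles, so sgn(f) = (−1)^0 and f is even.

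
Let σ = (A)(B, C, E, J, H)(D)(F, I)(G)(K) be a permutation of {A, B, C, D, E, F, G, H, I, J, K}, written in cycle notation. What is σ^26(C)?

C lies in the 5-cycle (B, C, E, J, H).
On a 5-cycle, σ^5 is the identity, so σ^26 = σ^1 there (26 ≡ 1 mod 5).
Stepping 1 place around the cycle: C → E.

E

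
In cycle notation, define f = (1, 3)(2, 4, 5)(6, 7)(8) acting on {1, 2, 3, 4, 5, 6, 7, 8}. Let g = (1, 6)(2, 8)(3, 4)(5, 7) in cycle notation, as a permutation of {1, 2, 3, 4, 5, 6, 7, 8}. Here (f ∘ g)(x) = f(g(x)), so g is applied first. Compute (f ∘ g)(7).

g(7) = 5, then f(5) = 2; composing gives (f ∘ g)(7) = 2.

2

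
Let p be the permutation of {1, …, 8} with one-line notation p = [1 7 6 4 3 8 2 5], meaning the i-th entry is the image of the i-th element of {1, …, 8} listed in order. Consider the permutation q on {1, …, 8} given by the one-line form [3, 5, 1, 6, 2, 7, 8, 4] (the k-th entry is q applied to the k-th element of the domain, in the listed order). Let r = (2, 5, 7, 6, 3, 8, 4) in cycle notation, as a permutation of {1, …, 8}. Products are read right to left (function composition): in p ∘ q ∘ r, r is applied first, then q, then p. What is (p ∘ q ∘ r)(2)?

Chase 2: r(2) = 5; q(5) = 2; p(2) = 7. Hence (p ∘ q ∘ r)(2) = 7.

7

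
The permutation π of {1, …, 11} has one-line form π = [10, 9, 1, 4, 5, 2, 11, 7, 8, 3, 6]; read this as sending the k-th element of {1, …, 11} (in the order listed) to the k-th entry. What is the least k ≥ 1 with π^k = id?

The disjoint-cycle form of π has cycle lengths 6, 3, 1, 1.
The order is lcm(6, 3) = 6.

6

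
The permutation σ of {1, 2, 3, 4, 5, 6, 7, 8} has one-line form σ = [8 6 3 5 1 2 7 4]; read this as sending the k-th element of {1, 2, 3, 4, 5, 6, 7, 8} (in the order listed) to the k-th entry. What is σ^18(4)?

Tracing 4 → 5 → … returns to 4 after 4 steps, so 4 lies in a 4-cycle (1 8 4 5).
Since the cycle has length 4, σ^18 acts on it the same as σ^2 (18 mod 4 = 2).
Advancing 2 steps from 4: 4 → 5 → 1.

1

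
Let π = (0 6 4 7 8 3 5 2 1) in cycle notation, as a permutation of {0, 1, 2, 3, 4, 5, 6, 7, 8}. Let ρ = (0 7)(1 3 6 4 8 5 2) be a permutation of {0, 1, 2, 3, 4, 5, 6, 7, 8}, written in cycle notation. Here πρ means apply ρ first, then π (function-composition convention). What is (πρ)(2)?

0

(πρ)(2) = π(ρ(2)). ρ(2) = 1, then π(1) = 0. So (πρ)(2) = 0.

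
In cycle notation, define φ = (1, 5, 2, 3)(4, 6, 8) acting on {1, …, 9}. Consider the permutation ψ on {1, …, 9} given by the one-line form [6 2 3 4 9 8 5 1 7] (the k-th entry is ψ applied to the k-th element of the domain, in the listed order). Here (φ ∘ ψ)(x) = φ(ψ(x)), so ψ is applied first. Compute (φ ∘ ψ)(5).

9

(φ ∘ ψ)(5) = φ(ψ(5)). ψ(5) = 9, then φ(9) = 9. So (φ ∘ ψ)(5) = 9.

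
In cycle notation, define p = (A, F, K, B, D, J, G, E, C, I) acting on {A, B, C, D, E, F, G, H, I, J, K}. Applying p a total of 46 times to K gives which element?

C

K lies in the 10-cycle (A, F, K, B, D, J, G, E, C, I).
Powers repeat with period 10 on this cycle, and 46 mod 10 = 6, so p^46(K) = p^6(K).
Advancing 6 steps from K: K → B → D → J → G → E → C.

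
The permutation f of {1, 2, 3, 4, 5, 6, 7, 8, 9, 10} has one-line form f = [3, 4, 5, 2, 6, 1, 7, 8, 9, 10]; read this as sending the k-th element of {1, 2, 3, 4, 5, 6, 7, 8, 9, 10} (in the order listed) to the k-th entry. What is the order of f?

Writing f as disjoint cycles, the cycle lengths are 4, 2, 1, 1, 1, 1.
Since disjoint cycles commute, ord(f) = lcm(4, 2) = 4.

4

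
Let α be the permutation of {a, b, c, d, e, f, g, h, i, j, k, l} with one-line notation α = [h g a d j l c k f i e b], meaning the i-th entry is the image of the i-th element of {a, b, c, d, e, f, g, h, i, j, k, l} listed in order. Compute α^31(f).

Tracing f → l → … returns to f after 11 steps, so f lies in an 11-cycle (a, h, k, e, j, i, f, l, b, g, c).
On an 11-cycle, α^11 is the identity, so α^31 = α^9 there (31 ≡ 9 mod 11).
Advancing 9 steps from f: f → l → b → g → c → a → h → k → e → j.

j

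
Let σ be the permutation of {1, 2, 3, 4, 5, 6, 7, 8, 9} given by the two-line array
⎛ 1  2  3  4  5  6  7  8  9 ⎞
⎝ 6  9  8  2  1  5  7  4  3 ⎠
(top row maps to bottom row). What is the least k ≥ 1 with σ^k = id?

The disjoint-cycle form of σ has cycle lengths 5, 3, 1.
The order of σ is the least common multiple of its cycle lengths: lcm(5, 3) = 15.

15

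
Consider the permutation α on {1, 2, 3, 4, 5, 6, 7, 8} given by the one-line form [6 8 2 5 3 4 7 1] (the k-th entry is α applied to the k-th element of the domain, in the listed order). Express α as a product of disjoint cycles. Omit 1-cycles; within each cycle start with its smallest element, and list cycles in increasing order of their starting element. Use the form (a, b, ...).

(1, 6, 4, 5, 3, 2, 8)

Start at 1 and follow images: 1 → 6 → 4 → 5 → 3 → 2 → 8 → 1, giving the cycle (1, 6, 4, 5, 3, 2, 8).
Repeating from the next unused element and collecting all non-trivial cycles gives (1, 6, 4, 5, 3, 2, 8).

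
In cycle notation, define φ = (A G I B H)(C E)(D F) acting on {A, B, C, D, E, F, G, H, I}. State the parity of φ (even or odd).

The cycle lengths are 5, 2, 2.
A cycle of length ℓ contributes ℓ−1 transpositions, so φ is a product of 4 + 1 + 1 = 6 transpositions — even.

even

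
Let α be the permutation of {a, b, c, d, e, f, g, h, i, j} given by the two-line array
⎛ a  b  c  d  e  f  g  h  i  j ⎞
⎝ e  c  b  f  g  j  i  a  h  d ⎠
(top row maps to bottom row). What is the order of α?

30

The disjoint-cycle form of α has cycle lengths 5, 3, 2.
Since disjoint cycles commute, ord(α) = lcm(5, 3, 2) = 30.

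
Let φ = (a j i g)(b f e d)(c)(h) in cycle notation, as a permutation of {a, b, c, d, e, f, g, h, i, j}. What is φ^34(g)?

j

g lies in the 4-cycle (a j i g).
On a 4-cycle, φ^4 is the identity, so φ^34 = φ^2 there (34 ≡ 2 mod 4).
Advancing 2 steps from g: g → a → j.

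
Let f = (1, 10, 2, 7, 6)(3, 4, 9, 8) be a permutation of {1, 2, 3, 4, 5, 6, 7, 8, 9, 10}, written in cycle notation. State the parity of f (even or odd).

odd

The cycle lengths are 5, 4, 1.
A cycle is odd iff its length is even; f has 1 even-length cycle, so sgn(f) = (−1)^1 and f is odd.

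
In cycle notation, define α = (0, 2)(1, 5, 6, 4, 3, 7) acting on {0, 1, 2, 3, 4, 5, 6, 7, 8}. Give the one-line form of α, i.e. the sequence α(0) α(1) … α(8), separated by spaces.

Each element maps to the next entry in its cycle (wrapping to the front): 0→2, 1→5, 2→0, 3→7, 4→3, 5→6, 6→4, 7→1, 8→8.
So the one-line form is 2 5 0 7 3 6 4 1 8.

2 5 0 7 3 6 4 1 8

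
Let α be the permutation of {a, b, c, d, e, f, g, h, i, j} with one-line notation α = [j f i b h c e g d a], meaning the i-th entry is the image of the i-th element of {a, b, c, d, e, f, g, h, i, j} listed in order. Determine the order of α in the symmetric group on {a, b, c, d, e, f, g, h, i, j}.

Writing α as disjoint cycles, the cycle lengths are 5, 3, 2.
The order is lcm(5, 3, 2) = 30.

30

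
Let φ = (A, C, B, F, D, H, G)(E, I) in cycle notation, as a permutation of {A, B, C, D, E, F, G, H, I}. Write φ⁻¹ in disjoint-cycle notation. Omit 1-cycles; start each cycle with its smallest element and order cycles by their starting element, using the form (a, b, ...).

(A, G, H, D, F, B, C)(E, I)

The inverse reverses each cycle.
Reversing each cycle of φ and rotating so the smallest element leads gives (A, G, H, D, F, B, C)(E, I).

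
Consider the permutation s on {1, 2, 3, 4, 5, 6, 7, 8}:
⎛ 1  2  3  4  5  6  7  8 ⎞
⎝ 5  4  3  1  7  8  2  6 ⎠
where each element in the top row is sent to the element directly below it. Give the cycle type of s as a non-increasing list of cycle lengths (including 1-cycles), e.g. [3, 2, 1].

The disjoint cycles are (1, 5, 7, 2, 4)(3)(6, 8), with lengths 5, 2, 1 in non-increasing order.

[5, 2, 1]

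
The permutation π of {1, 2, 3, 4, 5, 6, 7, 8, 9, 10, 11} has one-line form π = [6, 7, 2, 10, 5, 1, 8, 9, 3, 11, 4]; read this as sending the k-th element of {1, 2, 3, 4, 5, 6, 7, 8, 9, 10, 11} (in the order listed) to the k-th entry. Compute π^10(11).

Tracing 11 → 4 → … returns to 11 after 3 steps, so 11 lies in a 3-cycle (4 10 11).
Powers repeat with period 3 on this cycle, and 10 mod 3 = 1, so π^10(11) = π^1(11).
Advancing 1 step from 11: 11 → 4.

4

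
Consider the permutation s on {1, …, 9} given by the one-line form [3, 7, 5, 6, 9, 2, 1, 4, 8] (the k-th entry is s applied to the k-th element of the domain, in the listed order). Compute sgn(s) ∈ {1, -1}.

In disjoint-cycle form the cycle lengths are 9.
A cycle of length ℓ contributes ℓ−1 transpositions, so s is a product of 8 transpositions — even.

1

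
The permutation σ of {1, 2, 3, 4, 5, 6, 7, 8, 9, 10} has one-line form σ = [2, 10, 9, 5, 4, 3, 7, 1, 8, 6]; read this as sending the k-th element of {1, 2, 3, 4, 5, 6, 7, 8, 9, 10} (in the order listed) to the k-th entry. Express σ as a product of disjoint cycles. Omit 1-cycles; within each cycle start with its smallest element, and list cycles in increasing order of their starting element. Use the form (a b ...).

Start at 1 and follow images: 1 → 2 → 10 → 6 → 3 → 9 → 8 → 1, giving the cycle (1 2 10 6 3 9 8).
Repeating from the next unused element and collecting all non-trivial cycles gives (1 2 10 6 3 9 8)(4 5).

(1 2 10 6 3 9 8)(4 5)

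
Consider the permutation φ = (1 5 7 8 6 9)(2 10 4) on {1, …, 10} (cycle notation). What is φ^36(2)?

2 lies in the 3-cycle (2 10 4).
Since the cycle has length 3, φ^36 acts on it the same as φ^0 (36 mod 3 = 0).
So φ^36(2) = 2.

2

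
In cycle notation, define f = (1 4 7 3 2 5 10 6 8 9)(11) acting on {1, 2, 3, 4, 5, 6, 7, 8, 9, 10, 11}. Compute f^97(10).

10 lies in the 10-cycle (1 4 7 3 2 5 10 6 8 9).
Powers repeat with period 10 on this cycle, and 97 mod 10 = 7, so f^97(10) = f^7(10).
Stepping 7 places around the cycle: 10 → 6 → 8 → 9 → 1 → 4 → 7 → 3.

3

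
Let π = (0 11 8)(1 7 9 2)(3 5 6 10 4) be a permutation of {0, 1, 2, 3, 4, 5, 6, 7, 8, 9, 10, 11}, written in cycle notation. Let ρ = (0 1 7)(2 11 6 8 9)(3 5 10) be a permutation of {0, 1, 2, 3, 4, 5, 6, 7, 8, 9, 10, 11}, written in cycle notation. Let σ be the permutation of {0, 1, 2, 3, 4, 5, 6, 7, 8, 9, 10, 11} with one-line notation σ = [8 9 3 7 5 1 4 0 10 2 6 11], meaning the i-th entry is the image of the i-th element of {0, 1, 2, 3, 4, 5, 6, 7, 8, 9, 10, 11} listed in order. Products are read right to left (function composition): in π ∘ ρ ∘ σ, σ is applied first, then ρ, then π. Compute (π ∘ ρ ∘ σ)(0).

2

Apply the permutations in order: σ(0) = 8, then ρ(8) = 9, then π(9) = 2. So (π ∘ ρ ∘ σ)(0) = 2.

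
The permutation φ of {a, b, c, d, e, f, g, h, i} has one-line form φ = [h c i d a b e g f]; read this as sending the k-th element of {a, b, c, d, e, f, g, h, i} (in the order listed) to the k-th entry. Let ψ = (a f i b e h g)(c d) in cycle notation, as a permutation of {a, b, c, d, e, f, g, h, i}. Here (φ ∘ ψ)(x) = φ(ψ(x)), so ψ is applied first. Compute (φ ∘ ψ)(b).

First apply ψ: ψ(b) = e, then φ(e) = a. Thus (φ ∘ ψ)(b) = a.

a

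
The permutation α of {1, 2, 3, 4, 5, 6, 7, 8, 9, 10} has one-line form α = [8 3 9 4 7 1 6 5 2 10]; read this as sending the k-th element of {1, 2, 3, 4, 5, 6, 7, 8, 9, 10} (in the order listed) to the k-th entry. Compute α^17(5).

6

Tracing 5 → 7 → … returns to 5 after 5 steps, so 5 lies in a 5-cycle (1 8 5 7 6).
Powers repeat with period 5 on this cycle, and 17 mod 5 = 2, so α^17(5) = α^2(5).
Stepping 2 places around the cycle: 5 → 7 → 6.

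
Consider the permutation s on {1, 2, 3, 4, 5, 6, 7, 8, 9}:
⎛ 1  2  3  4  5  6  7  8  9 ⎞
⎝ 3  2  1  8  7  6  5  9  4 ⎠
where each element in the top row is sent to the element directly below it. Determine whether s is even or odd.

In disjoint-cycle form the cycle lengths are 3, 2, 2, 1, 1.
A cycle is odd iff its length is even; s has 2 even-length cycles, so sgn(s) = (−1)^2 and s is even.

even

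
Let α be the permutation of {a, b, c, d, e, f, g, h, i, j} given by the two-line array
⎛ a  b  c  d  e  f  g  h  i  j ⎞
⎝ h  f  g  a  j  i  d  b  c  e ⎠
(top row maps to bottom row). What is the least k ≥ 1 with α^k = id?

The disjoint-cycle form of α has cycle lengths 8, 2.
Since disjoint cycles commute, ord(α) = lcm(8, 2) = 8.

8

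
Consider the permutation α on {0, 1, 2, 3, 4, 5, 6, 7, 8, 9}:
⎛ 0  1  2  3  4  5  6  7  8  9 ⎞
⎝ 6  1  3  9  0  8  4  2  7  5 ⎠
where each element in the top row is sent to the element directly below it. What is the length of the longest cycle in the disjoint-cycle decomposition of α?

6

Decomposing into disjoint cycles gives (0 6 4)(2 3 9 5 8 7); the longest has length 6.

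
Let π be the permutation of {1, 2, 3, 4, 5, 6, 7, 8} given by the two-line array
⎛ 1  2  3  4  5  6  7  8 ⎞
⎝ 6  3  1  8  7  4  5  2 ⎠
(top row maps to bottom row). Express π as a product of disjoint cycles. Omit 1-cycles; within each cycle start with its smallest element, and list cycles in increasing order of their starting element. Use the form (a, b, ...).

(1, 6, 4, 8, 2, 3)(5, 7)

Start at 1 and follow images: 1 → 6 → 4 → 8 → 2 → 3 → 1, giving the cycle (1, 6, 4, 8, 2, 3).
Repeating from the next unused element and collecting all non-trivial cycles gives (1, 6, 4, 8, 2, 3)(5, 7).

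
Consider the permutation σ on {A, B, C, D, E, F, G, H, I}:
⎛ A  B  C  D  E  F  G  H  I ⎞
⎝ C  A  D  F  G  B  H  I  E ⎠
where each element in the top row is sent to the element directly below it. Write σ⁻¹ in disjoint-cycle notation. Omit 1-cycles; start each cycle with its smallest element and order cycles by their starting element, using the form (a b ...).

(A B F D C)(E I H G)

The cycle decomposition of σ is (A C D F B)(E G H I).
The inverse reverses every cycle; in canonical form, σ⁻¹ = (A B F D C)(E I H G).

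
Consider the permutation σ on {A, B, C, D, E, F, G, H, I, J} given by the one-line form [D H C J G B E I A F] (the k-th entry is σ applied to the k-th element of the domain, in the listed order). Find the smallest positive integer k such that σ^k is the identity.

14

Writing σ as disjoint cycles, the cycle lengths are 7, 2, 1.
The order of σ is the least common multiple of its cycle lengths: lcm(7, 2) = 14.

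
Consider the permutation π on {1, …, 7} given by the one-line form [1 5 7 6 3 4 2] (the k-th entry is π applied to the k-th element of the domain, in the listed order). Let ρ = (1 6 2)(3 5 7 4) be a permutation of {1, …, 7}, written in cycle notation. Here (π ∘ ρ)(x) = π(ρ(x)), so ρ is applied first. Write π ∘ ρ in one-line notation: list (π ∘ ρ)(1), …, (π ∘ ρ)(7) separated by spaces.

4 1 3 7 2 5 6

(π ∘ ρ)(x) = π(ρ(x)). Computing each image: π(ρ(1)) = π(6) = 4, π(ρ(2)) = π(1) = 1, π(ρ(3)) = π(5) = 3, π(ρ(4)) = π(3) = 7, π(ρ(5)) = π(7) = 2, π(ρ(6)) = π(2) = 5, π(ρ(7)) = π(4) = 6.
Hence π ∘ ρ = [4 1 3 7 2 5 6].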